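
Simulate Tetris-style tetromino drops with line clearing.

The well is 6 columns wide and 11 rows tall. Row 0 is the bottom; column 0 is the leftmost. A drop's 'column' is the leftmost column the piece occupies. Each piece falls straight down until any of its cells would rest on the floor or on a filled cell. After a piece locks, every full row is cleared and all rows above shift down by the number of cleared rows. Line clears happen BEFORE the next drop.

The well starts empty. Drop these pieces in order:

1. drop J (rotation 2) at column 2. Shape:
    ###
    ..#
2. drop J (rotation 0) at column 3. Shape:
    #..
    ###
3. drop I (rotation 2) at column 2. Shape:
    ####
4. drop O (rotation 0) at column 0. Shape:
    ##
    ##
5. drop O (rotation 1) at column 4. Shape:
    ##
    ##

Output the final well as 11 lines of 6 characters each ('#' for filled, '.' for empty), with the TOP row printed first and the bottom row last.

Drop 1: J rot2 at col 2 lands with bottom-row=0; cleared 0 line(s) (total 0); column heights now [0 0 2 2 2 0], max=2
Drop 2: J rot0 at col 3 lands with bottom-row=2; cleared 0 line(s) (total 0); column heights now [0 0 2 4 3 3], max=4
Drop 3: I rot2 at col 2 lands with bottom-row=4; cleared 0 line(s) (total 0); column heights now [0 0 5 5 5 5], max=5
Drop 4: O rot0 at col 0 lands with bottom-row=0; cleared 0 line(s) (total 0); column heights now [2 2 5 5 5 5], max=5
Drop 5: O rot1 at col 4 lands with bottom-row=5; cleared 0 line(s) (total 0); column heights now [2 2 5 5 7 7], max=7

Answer: ......
......
......
......
....##
....##
..####
...#..
...###
#####.
##..#.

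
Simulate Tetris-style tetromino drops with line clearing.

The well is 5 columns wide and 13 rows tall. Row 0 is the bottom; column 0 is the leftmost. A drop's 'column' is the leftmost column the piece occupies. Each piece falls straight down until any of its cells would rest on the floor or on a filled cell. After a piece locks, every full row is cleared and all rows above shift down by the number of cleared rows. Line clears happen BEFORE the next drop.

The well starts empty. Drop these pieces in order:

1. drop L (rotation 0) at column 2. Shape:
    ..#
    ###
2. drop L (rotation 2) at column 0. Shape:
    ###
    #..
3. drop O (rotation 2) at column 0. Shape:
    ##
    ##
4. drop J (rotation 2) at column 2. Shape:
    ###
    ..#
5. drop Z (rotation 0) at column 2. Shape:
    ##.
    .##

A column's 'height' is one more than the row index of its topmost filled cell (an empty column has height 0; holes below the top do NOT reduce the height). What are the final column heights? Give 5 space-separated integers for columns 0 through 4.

Drop 1: L rot0 at col 2 lands with bottom-row=0; cleared 0 line(s) (total 0); column heights now [0 0 1 1 2], max=2
Drop 2: L rot2 at col 0 lands with bottom-row=0; cleared 0 line(s) (total 0); column heights now [2 2 2 1 2], max=2
Drop 3: O rot2 at col 0 lands with bottom-row=2; cleared 0 line(s) (total 0); column heights now [4 4 2 1 2], max=4
Drop 4: J rot2 at col 2 lands with bottom-row=2; cleared 1 line(s) (total 1); column heights now [3 3 2 1 3], max=3
Drop 5: Z rot0 at col 2 lands with bottom-row=3; cleared 0 line(s) (total 1); column heights now [3 3 5 5 4], max=5

Answer: 3 3 5 5 4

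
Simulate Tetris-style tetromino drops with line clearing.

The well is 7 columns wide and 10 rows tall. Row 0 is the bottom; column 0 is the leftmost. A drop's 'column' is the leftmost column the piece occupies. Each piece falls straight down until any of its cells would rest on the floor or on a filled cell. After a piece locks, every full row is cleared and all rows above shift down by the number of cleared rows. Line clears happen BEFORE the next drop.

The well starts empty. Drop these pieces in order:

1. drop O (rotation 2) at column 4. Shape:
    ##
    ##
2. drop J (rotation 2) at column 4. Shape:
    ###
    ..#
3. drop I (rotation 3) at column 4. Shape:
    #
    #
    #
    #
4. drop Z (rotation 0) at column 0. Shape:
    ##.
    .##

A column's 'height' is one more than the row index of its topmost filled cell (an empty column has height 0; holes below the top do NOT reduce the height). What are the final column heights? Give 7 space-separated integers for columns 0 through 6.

Answer: 2 2 1 0 7 3 3

Derivation:
Drop 1: O rot2 at col 4 lands with bottom-row=0; cleared 0 line(s) (total 0); column heights now [0 0 0 0 2 2 0], max=2
Drop 2: J rot2 at col 4 lands with bottom-row=1; cleared 0 line(s) (total 0); column heights now [0 0 0 0 3 3 3], max=3
Drop 3: I rot3 at col 4 lands with bottom-row=3; cleared 0 line(s) (total 0); column heights now [0 0 0 0 7 3 3], max=7
Drop 4: Z rot0 at col 0 lands with bottom-row=0; cleared 0 line(s) (total 0); column heights now [2 2 1 0 7 3 3], max=7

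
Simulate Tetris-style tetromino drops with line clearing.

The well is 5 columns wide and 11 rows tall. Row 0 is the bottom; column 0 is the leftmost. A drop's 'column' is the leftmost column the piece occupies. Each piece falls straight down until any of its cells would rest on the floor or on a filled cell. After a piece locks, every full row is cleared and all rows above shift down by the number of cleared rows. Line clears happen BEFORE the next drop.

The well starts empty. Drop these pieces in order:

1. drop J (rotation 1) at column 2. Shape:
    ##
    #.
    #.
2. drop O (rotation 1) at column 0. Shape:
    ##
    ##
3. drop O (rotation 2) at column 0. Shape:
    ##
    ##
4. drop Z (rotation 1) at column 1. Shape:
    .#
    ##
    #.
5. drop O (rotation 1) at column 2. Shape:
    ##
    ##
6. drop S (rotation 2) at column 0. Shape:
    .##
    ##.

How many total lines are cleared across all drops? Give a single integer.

Drop 1: J rot1 at col 2 lands with bottom-row=0; cleared 0 line(s) (total 0); column heights now [0 0 3 3 0], max=3
Drop 2: O rot1 at col 0 lands with bottom-row=0; cleared 0 line(s) (total 0); column heights now [2 2 3 3 0], max=3
Drop 3: O rot2 at col 0 lands with bottom-row=2; cleared 0 line(s) (total 0); column heights now [4 4 3 3 0], max=4
Drop 4: Z rot1 at col 1 lands with bottom-row=4; cleared 0 line(s) (total 0); column heights now [4 6 7 3 0], max=7
Drop 5: O rot1 at col 2 lands with bottom-row=7; cleared 0 line(s) (total 0); column heights now [4 6 9 9 0], max=9
Drop 6: S rot2 at col 0 lands with bottom-row=8; cleared 0 line(s) (total 0); column heights now [9 10 10 9 0], max=10

Answer: 0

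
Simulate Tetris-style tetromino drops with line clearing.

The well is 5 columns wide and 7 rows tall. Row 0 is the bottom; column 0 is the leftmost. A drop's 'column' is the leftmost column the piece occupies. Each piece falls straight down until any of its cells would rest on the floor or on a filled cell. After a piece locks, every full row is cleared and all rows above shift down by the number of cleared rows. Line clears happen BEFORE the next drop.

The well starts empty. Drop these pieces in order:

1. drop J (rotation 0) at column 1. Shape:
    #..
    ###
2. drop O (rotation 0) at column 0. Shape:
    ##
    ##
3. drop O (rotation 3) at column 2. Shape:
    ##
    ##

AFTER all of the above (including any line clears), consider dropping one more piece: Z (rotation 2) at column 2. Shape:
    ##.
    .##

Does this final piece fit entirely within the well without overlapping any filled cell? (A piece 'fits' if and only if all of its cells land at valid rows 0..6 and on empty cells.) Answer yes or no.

Drop 1: J rot0 at col 1 lands with bottom-row=0; cleared 0 line(s) (total 0); column heights now [0 2 1 1 0], max=2
Drop 2: O rot0 at col 0 lands with bottom-row=2; cleared 0 line(s) (total 0); column heights now [4 4 1 1 0], max=4
Drop 3: O rot3 at col 2 lands with bottom-row=1; cleared 0 line(s) (total 0); column heights now [4 4 3 3 0], max=4
Test piece Z rot2 at col 2 (width 3): heights before test = [4 4 3 3 0]; fits = True

Answer: yes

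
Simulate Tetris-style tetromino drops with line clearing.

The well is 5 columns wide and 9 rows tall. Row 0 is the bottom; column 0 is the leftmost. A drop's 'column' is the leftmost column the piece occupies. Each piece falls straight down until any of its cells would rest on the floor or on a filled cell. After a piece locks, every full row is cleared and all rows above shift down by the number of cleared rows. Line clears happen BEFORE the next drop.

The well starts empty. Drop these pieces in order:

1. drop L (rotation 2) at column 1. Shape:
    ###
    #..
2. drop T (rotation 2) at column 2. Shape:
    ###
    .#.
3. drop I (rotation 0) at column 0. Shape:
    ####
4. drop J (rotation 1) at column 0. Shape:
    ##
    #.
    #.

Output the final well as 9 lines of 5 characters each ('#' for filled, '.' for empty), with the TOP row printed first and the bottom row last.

Answer: .....
##...
#....
#....
####.
..###
...#.
.###.
.#...

Derivation:
Drop 1: L rot2 at col 1 lands with bottom-row=0; cleared 0 line(s) (total 0); column heights now [0 2 2 2 0], max=2
Drop 2: T rot2 at col 2 lands with bottom-row=2; cleared 0 line(s) (total 0); column heights now [0 2 4 4 4], max=4
Drop 3: I rot0 at col 0 lands with bottom-row=4; cleared 0 line(s) (total 0); column heights now [5 5 5 5 4], max=5
Drop 4: J rot1 at col 0 lands with bottom-row=5; cleared 0 line(s) (total 0); column heights now [8 8 5 5 4], max=8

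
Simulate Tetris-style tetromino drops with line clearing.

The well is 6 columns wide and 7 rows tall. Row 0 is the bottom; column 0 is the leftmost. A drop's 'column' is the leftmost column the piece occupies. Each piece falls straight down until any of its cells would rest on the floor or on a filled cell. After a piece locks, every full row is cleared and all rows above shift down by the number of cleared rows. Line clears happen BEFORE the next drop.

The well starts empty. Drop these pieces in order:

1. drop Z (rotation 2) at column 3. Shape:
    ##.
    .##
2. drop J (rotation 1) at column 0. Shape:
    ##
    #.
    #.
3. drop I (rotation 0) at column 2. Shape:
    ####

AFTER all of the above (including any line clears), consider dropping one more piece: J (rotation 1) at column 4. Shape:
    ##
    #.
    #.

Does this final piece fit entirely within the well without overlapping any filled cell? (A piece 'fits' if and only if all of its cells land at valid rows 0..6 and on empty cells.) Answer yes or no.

Answer: yes

Derivation:
Drop 1: Z rot2 at col 3 lands with bottom-row=0; cleared 0 line(s) (total 0); column heights now [0 0 0 2 2 1], max=2
Drop 2: J rot1 at col 0 lands with bottom-row=0; cleared 0 line(s) (total 0); column heights now [3 3 0 2 2 1], max=3
Drop 3: I rot0 at col 2 lands with bottom-row=2; cleared 1 line(s) (total 1); column heights now [2 0 0 2 2 1], max=2
Test piece J rot1 at col 4 (width 2): heights before test = [2 0 0 2 2 1]; fits = True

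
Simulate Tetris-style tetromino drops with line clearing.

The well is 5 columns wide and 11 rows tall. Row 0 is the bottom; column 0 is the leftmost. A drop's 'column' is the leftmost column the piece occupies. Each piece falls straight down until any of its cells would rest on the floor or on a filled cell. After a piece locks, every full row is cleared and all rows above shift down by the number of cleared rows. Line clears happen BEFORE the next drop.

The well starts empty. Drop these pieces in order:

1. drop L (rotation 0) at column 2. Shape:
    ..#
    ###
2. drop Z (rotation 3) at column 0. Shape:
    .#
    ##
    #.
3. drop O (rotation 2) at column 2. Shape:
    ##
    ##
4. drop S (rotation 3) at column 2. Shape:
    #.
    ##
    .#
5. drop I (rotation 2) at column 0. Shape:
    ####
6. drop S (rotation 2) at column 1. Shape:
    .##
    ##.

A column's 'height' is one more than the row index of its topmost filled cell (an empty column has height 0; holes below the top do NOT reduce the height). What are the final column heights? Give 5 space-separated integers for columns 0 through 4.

Answer: 6 7 8 8 1

Derivation:
Drop 1: L rot0 at col 2 lands with bottom-row=0; cleared 0 line(s) (total 0); column heights now [0 0 1 1 2], max=2
Drop 2: Z rot3 at col 0 lands with bottom-row=0; cleared 0 line(s) (total 0); column heights now [2 3 1 1 2], max=3
Drop 3: O rot2 at col 2 lands with bottom-row=1; cleared 1 line(s) (total 1); column heights now [1 2 2 2 1], max=2
Drop 4: S rot3 at col 2 lands with bottom-row=2; cleared 0 line(s) (total 1); column heights now [1 2 5 4 1], max=5
Drop 5: I rot2 at col 0 lands with bottom-row=5; cleared 0 line(s) (total 1); column heights now [6 6 6 6 1], max=6
Drop 6: S rot2 at col 1 lands with bottom-row=6; cleared 0 line(s) (total 1); column heights now [6 7 8 8 1], max=8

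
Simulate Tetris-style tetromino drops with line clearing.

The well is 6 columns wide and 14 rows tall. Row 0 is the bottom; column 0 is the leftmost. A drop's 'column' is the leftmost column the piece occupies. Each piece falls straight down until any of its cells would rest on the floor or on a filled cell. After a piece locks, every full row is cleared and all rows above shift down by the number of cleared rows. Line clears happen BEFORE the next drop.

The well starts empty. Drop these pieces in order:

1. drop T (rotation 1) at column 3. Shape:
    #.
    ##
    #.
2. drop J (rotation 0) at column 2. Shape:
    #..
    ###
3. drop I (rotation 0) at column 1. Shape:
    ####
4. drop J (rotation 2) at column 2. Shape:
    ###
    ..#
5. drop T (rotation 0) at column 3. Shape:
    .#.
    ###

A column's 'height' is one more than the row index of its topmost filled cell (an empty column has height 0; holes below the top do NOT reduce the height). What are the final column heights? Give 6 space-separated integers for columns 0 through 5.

Answer: 0 6 8 9 10 9

Derivation:
Drop 1: T rot1 at col 3 lands with bottom-row=0; cleared 0 line(s) (total 0); column heights now [0 0 0 3 2 0], max=3
Drop 2: J rot0 at col 2 lands with bottom-row=3; cleared 0 line(s) (total 0); column heights now [0 0 5 4 4 0], max=5
Drop 3: I rot0 at col 1 lands with bottom-row=5; cleared 0 line(s) (total 0); column heights now [0 6 6 6 6 0], max=6
Drop 4: J rot2 at col 2 lands with bottom-row=6; cleared 0 line(s) (total 0); column heights now [0 6 8 8 8 0], max=8
Drop 5: T rot0 at col 3 lands with bottom-row=8; cleared 0 line(s) (total 0); column heights now [0 6 8 9 10 9], max=10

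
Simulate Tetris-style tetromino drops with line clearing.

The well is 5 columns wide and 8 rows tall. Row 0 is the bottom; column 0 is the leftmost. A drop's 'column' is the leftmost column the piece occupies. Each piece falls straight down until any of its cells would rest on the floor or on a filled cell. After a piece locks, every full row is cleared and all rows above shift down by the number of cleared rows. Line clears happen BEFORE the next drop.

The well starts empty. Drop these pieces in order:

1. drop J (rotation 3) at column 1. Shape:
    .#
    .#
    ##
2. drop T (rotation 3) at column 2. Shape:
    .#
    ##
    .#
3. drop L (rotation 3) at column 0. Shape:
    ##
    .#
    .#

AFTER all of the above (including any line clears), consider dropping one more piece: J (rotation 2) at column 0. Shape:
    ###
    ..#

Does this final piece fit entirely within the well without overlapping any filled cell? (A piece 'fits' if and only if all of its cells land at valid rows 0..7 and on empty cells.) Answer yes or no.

Drop 1: J rot3 at col 1 lands with bottom-row=0; cleared 0 line(s) (total 0); column heights now [0 1 3 0 0], max=3
Drop 2: T rot3 at col 2 lands with bottom-row=2; cleared 0 line(s) (total 0); column heights now [0 1 4 5 0], max=5
Drop 3: L rot3 at col 0 lands with bottom-row=1; cleared 0 line(s) (total 0); column heights now [4 4 4 5 0], max=5
Test piece J rot2 at col 0 (width 3): heights before test = [4 4 4 5 0]; fits = True

Answer: yes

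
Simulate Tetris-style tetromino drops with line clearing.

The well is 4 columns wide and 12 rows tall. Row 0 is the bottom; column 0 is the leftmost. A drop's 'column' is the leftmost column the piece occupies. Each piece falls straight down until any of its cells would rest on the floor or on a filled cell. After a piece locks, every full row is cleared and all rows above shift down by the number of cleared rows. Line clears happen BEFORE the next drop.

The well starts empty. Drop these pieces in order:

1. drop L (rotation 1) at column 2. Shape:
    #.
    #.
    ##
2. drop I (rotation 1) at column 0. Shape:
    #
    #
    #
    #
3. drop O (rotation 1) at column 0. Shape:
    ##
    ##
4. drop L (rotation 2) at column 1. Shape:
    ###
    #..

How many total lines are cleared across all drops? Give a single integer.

Answer: 0

Derivation:
Drop 1: L rot1 at col 2 lands with bottom-row=0; cleared 0 line(s) (total 0); column heights now [0 0 3 1], max=3
Drop 2: I rot1 at col 0 lands with bottom-row=0; cleared 0 line(s) (total 0); column heights now [4 0 3 1], max=4
Drop 3: O rot1 at col 0 lands with bottom-row=4; cleared 0 line(s) (total 0); column heights now [6 6 3 1], max=6
Drop 4: L rot2 at col 1 lands with bottom-row=6; cleared 0 line(s) (total 0); column heights now [6 8 8 8], max=8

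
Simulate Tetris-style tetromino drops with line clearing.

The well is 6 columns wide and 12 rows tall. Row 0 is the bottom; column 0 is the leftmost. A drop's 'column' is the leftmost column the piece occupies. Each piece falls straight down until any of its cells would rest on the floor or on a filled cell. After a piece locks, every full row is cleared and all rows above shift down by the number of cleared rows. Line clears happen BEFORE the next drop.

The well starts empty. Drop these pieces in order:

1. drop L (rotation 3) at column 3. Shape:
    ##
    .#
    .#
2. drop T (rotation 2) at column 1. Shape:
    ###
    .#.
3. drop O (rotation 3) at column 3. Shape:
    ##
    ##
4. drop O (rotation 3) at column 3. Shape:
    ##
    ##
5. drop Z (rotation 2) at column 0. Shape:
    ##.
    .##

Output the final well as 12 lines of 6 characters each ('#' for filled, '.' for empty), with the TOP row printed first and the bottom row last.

Drop 1: L rot3 at col 3 lands with bottom-row=0; cleared 0 line(s) (total 0); column heights now [0 0 0 3 3 0], max=3
Drop 2: T rot2 at col 1 lands with bottom-row=2; cleared 0 line(s) (total 0); column heights now [0 4 4 4 3 0], max=4
Drop 3: O rot3 at col 3 lands with bottom-row=4; cleared 0 line(s) (total 0); column heights now [0 4 4 6 6 0], max=6
Drop 4: O rot3 at col 3 lands with bottom-row=6; cleared 0 line(s) (total 0); column heights now [0 4 4 8 8 0], max=8
Drop 5: Z rot2 at col 0 lands with bottom-row=4; cleared 0 line(s) (total 0); column heights now [6 6 5 8 8 0], max=8

Answer: ......
......
......
......
...##.
...##.
##.##.
.####.
.###..
..###.
....#.
....#.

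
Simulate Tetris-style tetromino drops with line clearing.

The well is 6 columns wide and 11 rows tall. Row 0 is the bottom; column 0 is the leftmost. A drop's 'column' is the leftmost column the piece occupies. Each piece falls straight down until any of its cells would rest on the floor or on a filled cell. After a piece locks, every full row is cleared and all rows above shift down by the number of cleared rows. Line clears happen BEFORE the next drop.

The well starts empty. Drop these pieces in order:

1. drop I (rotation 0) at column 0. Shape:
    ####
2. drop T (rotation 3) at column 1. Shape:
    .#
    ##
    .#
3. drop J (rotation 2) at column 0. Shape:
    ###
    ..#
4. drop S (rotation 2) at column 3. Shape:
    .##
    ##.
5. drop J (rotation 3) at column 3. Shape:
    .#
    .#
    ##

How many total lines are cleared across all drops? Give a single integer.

Drop 1: I rot0 at col 0 lands with bottom-row=0; cleared 0 line(s) (total 0); column heights now [1 1 1 1 0 0], max=1
Drop 2: T rot3 at col 1 lands with bottom-row=1; cleared 0 line(s) (total 0); column heights now [1 3 4 1 0 0], max=4
Drop 3: J rot2 at col 0 lands with bottom-row=4; cleared 0 line(s) (total 0); column heights now [6 6 6 1 0 0], max=6
Drop 4: S rot2 at col 3 lands with bottom-row=1; cleared 0 line(s) (total 0); column heights now [6 6 6 2 3 3], max=6
Drop 5: J rot3 at col 3 lands with bottom-row=3; cleared 0 line(s) (total 0); column heights now [6 6 6 4 6 3], max=6

Answer: 0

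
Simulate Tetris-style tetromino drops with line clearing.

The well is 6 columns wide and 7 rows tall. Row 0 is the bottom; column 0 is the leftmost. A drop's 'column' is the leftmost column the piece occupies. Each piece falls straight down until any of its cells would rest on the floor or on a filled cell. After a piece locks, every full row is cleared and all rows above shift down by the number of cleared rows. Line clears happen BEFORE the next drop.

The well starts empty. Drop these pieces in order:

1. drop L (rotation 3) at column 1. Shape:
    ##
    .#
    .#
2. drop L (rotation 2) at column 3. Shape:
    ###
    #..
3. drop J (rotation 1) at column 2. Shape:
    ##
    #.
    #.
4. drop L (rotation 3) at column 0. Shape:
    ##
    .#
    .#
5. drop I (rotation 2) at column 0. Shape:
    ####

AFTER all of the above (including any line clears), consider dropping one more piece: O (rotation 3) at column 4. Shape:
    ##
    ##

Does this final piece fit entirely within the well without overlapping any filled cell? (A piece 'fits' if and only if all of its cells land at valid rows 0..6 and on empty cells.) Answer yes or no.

Drop 1: L rot3 at col 1 lands with bottom-row=0; cleared 0 line(s) (total 0); column heights now [0 3 3 0 0 0], max=3
Drop 2: L rot2 at col 3 lands with bottom-row=0; cleared 0 line(s) (total 0); column heights now [0 3 3 2 2 2], max=3
Drop 3: J rot1 at col 2 lands with bottom-row=3; cleared 0 line(s) (total 0); column heights now [0 3 6 6 2 2], max=6
Drop 4: L rot3 at col 0 lands with bottom-row=3; cleared 0 line(s) (total 0); column heights now [6 6 6 6 2 2], max=6
Drop 5: I rot2 at col 0 lands with bottom-row=6; cleared 0 line(s) (total 0); column heights now [7 7 7 7 2 2], max=7
Test piece O rot3 at col 4 (width 2): heights before test = [7 7 7 7 2 2]; fits = True

Answer: yes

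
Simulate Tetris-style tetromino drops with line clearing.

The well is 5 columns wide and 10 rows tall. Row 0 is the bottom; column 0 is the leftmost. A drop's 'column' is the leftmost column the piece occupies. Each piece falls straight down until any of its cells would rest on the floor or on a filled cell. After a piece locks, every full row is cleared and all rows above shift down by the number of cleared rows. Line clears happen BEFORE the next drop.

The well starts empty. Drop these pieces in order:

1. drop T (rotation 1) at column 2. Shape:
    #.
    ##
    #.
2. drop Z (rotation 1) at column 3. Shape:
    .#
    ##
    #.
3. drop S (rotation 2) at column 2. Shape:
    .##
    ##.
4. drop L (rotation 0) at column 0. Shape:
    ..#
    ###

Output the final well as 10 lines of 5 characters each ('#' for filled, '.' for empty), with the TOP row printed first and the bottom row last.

Drop 1: T rot1 at col 2 lands with bottom-row=0; cleared 0 line(s) (total 0); column heights now [0 0 3 2 0], max=3
Drop 2: Z rot1 at col 3 lands with bottom-row=2; cleared 0 line(s) (total 0); column heights now [0 0 3 4 5], max=5
Drop 3: S rot2 at col 2 lands with bottom-row=4; cleared 0 line(s) (total 0); column heights now [0 0 5 6 6], max=6
Drop 4: L rot0 at col 0 lands with bottom-row=5; cleared 1 line(s) (total 1); column heights now [0 0 6 5 5], max=6

Answer: .....
.....
.....
.....
..#..
..###
...##
..##.
..##.
..#..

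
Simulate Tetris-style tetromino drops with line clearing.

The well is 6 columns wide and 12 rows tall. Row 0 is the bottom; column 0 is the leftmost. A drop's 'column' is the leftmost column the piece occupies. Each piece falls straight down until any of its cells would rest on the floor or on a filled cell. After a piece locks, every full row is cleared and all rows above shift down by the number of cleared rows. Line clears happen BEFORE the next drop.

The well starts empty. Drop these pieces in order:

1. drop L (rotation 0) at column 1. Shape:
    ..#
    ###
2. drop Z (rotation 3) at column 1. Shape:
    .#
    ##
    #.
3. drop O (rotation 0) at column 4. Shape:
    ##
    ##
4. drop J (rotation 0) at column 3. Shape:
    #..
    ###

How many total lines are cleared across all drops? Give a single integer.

Drop 1: L rot0 at col 1 lands with bottom-row=0; cleared 0 line(s) (total 0); column heights now [0 1 1 2 0 0], max=2
Drop 2: Z rot3 at col 1 lands with bottom-row=1; cleared 0 line(s) (total 0); column heights now [0 3 4 2 0 0], max=4
Drop 3: O rot0 at col 4 lands with bottom-row=0; cleared 0 line(s) (total 0); column heights now [0 3 4 2 2 2], max=4
Drop 4: J rot0 at col 3 lands with bottom-row=2; cleared 0 line(s) (total 0); column heights now [0 3 4 4 3 3], max=4

Answer: 0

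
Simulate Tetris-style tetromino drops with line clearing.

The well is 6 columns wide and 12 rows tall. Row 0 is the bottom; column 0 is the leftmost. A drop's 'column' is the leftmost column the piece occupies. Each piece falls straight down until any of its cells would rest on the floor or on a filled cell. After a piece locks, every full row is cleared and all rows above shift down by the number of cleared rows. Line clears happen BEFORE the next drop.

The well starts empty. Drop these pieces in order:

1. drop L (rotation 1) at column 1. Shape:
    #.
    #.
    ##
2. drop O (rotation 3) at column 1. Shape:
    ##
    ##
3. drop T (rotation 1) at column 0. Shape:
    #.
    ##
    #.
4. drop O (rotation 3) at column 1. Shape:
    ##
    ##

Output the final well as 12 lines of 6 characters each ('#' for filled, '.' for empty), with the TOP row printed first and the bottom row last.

Drop 1: L rot1 at col 1 lands with bottom-row=0; cleared 0 line(s) (total 0); column heights now [0 3 1 0 0 0], max=3
Drop 2: O rot3 at col 1 lands with bottom-row=3; cleared 0 line(s) (total 0); column heights now [0 5 5 0 0 0], max=5
Drop 3: T rot1 at col 0 lands with bottom-row=4; cleared 0 line(s) (total 0); column heights now [7 6 5 0 0 0], max=7
Drop 4: O rot3 at col 1 lands with bottom-row=6; cleared 0 line(s) (total 0); column heights now [7 8 8 0 0 0], max=8

Answer: ......
......
......
......
.##...
###...
##....
###...
.##...
.#....
.#....
.##...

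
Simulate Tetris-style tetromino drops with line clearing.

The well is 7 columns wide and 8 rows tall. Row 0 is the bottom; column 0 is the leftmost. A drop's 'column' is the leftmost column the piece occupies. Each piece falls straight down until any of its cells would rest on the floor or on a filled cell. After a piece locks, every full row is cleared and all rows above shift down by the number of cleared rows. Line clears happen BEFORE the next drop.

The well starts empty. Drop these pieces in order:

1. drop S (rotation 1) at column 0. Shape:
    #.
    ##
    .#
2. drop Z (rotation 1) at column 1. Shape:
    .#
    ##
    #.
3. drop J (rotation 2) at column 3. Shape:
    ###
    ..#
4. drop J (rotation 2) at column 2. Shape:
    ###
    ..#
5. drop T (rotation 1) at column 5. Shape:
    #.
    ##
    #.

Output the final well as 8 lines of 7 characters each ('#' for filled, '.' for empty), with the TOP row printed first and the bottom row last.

Answer: .......
.......
..###..
..#.##.
.##..##
##...#.
##.###.
.#...#.

Derivation:
Drop 1: S rot1 at col 0 lands with bottom-row=0; cleared 0 line(s) (total 0); column heights now [3 2 0 0 0 0 0], max=3
Drop 2: Z rot1 at col 1 lands with bottom-row=2; cleared 0 line(s) (total 0); column heights now [3 4 5 0 0 0 0], max=5
Drop 3: J rot2 at col 3 lands with bottom-row=0; cleared 0 line(s) (total 0); column heights now [3 4 5 2 2 2 0], max=5
Drop 4: J rot2 at col 2 lands with bottom-row=4; cleared 0 line(s) (total 0); column heights now [3 4 6 6 6 2 0], max=6
Drop 5: T rot1 at col 5 lands with bottom-row=2; cleared 0 line(s) (total 0); column heights now [3 4 6 6 6 5 4], max=6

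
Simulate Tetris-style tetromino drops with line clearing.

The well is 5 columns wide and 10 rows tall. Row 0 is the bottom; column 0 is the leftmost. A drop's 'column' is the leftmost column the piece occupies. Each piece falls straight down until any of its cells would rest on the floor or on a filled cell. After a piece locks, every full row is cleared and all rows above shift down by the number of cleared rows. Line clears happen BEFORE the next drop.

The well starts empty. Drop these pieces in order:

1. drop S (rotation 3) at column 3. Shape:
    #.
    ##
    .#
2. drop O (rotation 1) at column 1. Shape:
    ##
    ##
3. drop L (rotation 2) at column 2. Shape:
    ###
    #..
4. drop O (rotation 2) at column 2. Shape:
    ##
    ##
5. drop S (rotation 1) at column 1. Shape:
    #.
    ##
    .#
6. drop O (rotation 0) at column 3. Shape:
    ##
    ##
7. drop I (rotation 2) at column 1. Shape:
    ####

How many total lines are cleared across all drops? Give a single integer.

Drop 1: S rot3 at col 3 lands with bottom-row=0; cleared 0 line(s) (total 0); column heights now [0 0 0 3 2], max=3
Drop 2: O rot1 at col 1 lands with bottom-row=0; cleared 0 line(s) (total 0); column heights now [0 2 2 3 2], max=3
Drop 3: L rot2 at col 2 lands with bottom-row=2; cleared 0 line(s) (total 0); column heights now [0 2 4 4 4], max=4
Drop 4: O rot2 at col 2 lands with bottom-row=4; cleared 0 line(s) (total 0); column heights now [0 2 6 6 4], max=6
Drop 5: S rot1 at col 1 lands with bottom-row=6; cleared 0 line(s) (total 0); column heights now [0 9 8 6 4], max=9
Drop 6: O rot0 at col 3 lands with bottom-row=6; cleared 0 line(s) (total 0); column heights now [0 9 8 8 8], max=9
Drop 7: I rot2 at col 1 lands with bottom-row=9; cleared 0 line(s) (total 0); column heights now [0 10 10 10 10], max=10

Answer: 0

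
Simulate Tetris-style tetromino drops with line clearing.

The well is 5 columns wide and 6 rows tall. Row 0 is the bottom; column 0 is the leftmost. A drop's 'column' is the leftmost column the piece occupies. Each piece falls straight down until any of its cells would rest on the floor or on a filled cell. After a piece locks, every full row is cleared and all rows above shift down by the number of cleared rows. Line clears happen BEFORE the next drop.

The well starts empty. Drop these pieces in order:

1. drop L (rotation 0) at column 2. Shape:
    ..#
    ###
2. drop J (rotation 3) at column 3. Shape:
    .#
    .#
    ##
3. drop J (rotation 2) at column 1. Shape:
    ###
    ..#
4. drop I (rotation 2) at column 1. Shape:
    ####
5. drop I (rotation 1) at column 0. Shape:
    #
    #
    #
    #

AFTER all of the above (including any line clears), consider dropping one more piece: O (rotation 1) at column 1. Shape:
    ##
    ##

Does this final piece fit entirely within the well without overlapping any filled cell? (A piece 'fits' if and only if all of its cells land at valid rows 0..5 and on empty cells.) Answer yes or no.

Answer: no

Derivation:
Drop 1: L rot0 at col 2 lands with bottom-row=0; cleared 0 line(s) (total 0); column heights now [0 0 1 1 2], max=2
Drop 2: J rot3 at col 3 lands with bottom-row=2; cleared 0 line(s) (total 0); column heights now [0 0 1 3 5], max=5
Drop 3: J rot2 at col 1 lands with bottom-row=3; cleared 0 line(s) (total 0); column heights now [0 5 5 5 5], max=5
Drop 4: I rot2 at col 1 lands with bottom-row=5; cleared 0 line(s) (total 0); column heights now [0 6 6 6 6], max=6
Drop 5: I rot1 at col 0 lands with bottom-row=0; cleared 0 line(s) (total 0); column heights now [4 6 6 6 6], max=6
Test piece O rot1 at col 1 (width 2): heights before test = [4 6 6 6 6]; fits = False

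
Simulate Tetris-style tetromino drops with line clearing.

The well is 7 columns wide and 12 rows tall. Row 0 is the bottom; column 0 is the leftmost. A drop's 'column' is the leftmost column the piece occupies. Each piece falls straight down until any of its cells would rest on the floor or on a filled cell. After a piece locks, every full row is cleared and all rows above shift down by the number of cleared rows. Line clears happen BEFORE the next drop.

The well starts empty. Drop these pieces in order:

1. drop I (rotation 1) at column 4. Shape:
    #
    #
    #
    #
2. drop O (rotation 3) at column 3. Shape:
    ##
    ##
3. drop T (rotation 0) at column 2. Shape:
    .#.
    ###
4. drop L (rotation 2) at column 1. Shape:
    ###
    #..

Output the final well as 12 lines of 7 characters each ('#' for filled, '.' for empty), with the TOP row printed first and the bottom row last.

Drop 1: I rot1 at col 4 lands with bottom-row=0; cleared 0 line(s) (total 0); column heights now [0 0 0 0 4 0 0], max=4
Drop 2: O rot3 at col 3 lands with bottom-row=4; cleared 0 line(s) (total 0); column heights now [0 0 0 6 6 0 0], max=6
Drop 3: T rot0 at col 2 lands with bottom-row=6; cleared 0 line(s) (total 0); column heights now [0 0 7 8 7 0 0], max=8
Drop 4: L rot2 at col 1 lands with bottom-row=7; cleared 0 line(s) (total 0); column heights now [0 9 9 9 7 0 0], max=9

Answer: .......
.......
.......
.###...
.#.#...
..###..
...##..
...##..
....#..
....#..
....#..
....#..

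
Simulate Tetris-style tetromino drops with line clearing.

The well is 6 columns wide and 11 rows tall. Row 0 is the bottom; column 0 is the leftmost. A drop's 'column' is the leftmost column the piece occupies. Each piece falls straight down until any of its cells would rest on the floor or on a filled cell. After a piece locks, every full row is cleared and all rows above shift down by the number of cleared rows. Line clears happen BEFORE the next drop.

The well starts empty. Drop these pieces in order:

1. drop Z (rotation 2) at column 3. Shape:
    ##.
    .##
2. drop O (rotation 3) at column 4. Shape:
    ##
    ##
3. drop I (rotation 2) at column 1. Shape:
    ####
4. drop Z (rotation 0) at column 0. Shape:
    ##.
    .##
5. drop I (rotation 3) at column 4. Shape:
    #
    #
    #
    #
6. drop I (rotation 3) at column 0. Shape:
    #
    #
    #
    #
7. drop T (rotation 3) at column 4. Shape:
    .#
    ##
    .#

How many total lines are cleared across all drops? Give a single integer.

Drop 1: Z rot2 at col 3 lands with bottom-row=0; cleared 0 line(s) (total 0); column heights now [0 0 0 2 2 1], max=2
Drop 2: O rot3 at col 4 lands with bottom-row=2; cleared 0 line(s) (total 0); column heights now [0 0 0 2 4 4], max=4
Drop 3: I rot2 at col 1 lands with bottom-row=4; cleared 0 line(s) (total 0); column heights now [0 5 5 5 5 4], max=5
Drop 4: Z rot0 at col 0 lands with bottom-row=5; cleared 0 line(s) (total 0); column heights now [7 7 6 5 5 4], max=7
Drop 5: I rot3 at col 4 lands with bottom-row=5; cleared 0 line(s) (total 0); column heights now [7 7 6 5 9 4], max=9
Drop 6: I rot3 at col 0 lands with bottom-row=7; cleared 0 line(s) (total 0); column heights now [11 7 6 5 9 4], max=11
Drop 7: T rot3 at col 4 lands with bottom-row=8; cleared 0 line(s) (total 0); column heights now [11 7 6 5 10 11], max=11

Answer: 0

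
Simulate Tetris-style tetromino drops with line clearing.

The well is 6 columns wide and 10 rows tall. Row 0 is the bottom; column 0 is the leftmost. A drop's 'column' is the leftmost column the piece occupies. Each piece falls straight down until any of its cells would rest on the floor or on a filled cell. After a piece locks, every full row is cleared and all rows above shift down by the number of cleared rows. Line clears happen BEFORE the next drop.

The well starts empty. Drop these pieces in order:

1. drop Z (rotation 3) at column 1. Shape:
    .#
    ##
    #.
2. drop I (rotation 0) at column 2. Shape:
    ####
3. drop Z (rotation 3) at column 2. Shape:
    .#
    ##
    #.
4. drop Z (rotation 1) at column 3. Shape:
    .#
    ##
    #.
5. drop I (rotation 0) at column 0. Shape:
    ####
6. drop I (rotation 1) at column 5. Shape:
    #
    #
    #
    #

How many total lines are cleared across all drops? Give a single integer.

Drop 1: Z rot3 at col 1 lands with bottom-row=0; cleared 0 line(s) (total 0); column heights now [0 2 3 0 0 0], max=3
Drop 2: I rot0 at col 2 lands with bottom-row=3; cleared 0 line(s) (total 0); column heights now [0 2 4 4 4 4], max=4
Drop 3: Z rot3 at col 2 lands with bottom-row=4; cleared 0 line(s) (total 0); column heights now [0 2 6 7 4 4], max=7
Drop 4: Z rot1 at col 3 lands with bottom-row=7; cleared 0 line(s) (total 0); column heights now [0 2 6 9 10 4], max=10
Drop 5: I rot0 at col 0 lands with bottom-row=9; cleared 0 line(s) (total 0); column heights now [10 10 10 10 10 4], max=10
Drop 6: I rot1 at col 5 lands with bottom-row=4; cleared 0 line(s) (total 0); column heights now [10 10 10 10 10 8], max=10

Answer: 0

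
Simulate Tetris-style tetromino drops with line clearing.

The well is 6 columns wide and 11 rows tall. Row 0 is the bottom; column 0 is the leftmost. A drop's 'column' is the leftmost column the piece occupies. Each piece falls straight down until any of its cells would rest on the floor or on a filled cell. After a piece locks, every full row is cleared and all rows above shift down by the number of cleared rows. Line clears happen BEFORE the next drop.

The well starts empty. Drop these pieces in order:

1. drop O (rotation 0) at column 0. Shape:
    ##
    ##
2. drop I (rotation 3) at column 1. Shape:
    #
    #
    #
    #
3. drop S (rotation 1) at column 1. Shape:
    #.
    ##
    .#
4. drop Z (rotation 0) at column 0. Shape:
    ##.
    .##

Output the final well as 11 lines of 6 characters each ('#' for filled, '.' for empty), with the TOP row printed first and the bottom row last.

Answer: ......
##....
.##...
.#....
.##...
.##...
.#....
.#....
.#....
##....
##....

Derivation:
Drop 1: O rot0 at col 0 lands with bottom-row=0; cleared 0 line(s) (total 0); column heights now [2 2 0 0 0 0], max=2
Drop 2: I rot3 at col 1 lands with bottom-row=2; cleared 0 line(s) (total 0); column heights now [2 6 0 0 0 0], max=6
Drop 3: S rot1 at col 1 lands with bottom-row=5; cleared 0 line(s) (total 0); column heights now [2 8 7 0 0 0], max=8
Drop 4: Z rot0 at col 0 lands with bottom-row=8; cleared 0 line(s) (total 0); column heights now [10 10 9 0 0 0], max=10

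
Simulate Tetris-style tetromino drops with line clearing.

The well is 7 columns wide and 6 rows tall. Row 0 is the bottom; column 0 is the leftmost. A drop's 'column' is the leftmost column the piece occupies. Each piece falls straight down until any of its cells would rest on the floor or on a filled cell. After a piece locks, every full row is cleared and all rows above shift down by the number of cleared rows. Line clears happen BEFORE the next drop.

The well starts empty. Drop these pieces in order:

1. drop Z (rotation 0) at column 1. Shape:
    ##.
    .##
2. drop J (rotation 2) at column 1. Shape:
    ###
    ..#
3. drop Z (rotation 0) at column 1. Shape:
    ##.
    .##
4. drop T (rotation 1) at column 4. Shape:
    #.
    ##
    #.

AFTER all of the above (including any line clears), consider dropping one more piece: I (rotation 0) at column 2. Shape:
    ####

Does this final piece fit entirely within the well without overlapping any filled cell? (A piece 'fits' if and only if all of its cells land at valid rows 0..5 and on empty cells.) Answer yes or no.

Answer: yes

Derivation:
Drop 1: Z rot0 at col 1 lands with bottom-row=0; cleared 0 line(s) (total 0); column heights now [0 2 2 1 0 0 0], max=2
Drop 2: J rot2 at col 1 lands with bottom-row=1; cleared 0 line(s) (total 0); column heights now [0 3 3 3 0 0 0], max=3
Drop 3: Z rot0 at col 1 lands with bottom-row=3; cleared 0 line(s) (total 0); column heights now [0 5 5 4 0 0 0], max=5
Drop 4: T rot1 at col 4 lands with bottom-row=0; cleared 0 line(s) (total 0); column heights now [0 5 5 4 3 2 0], max=5
Test piece I rot0 at col 2 (width 4): heights before test = [0 5 5 4 3 2 0]; fits = True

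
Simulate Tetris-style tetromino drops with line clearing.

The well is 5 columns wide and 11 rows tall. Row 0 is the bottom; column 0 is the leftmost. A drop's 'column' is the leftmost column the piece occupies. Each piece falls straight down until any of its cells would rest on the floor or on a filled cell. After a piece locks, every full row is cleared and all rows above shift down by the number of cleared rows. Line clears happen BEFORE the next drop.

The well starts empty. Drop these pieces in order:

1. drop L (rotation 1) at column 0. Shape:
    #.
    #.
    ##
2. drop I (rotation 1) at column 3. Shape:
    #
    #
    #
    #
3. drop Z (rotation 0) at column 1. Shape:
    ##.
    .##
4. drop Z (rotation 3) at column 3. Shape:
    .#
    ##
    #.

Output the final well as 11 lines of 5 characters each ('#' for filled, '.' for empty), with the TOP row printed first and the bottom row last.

Drop 1: L rot1 at col 0 lands with bottom-row=0; cleared 0 line(s) (total 0); column heights now [3 1 0 0 0], max=3
Drop 2: I rot1 at col 3 lands with bottom-row=0; cleared 0 line(s) (total 0); column heights now [3 1 0 4 0], max=4
Drop 3: Z rot0 at col 1 lands with bottom-row=4; cleared 0 line(s) (total 0); column heights now [3 6 6 5 0], max=6
Drop 4: Z rot3 at col 3 lands with bottom-row=5; cleared 0 line(s) (total 0); column heights now [3 6 6 7 8], max=8

Answer: .....
.....
.....
....#
...##
.###.
..##.
...#.
#..#.
#..#.
##.#.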